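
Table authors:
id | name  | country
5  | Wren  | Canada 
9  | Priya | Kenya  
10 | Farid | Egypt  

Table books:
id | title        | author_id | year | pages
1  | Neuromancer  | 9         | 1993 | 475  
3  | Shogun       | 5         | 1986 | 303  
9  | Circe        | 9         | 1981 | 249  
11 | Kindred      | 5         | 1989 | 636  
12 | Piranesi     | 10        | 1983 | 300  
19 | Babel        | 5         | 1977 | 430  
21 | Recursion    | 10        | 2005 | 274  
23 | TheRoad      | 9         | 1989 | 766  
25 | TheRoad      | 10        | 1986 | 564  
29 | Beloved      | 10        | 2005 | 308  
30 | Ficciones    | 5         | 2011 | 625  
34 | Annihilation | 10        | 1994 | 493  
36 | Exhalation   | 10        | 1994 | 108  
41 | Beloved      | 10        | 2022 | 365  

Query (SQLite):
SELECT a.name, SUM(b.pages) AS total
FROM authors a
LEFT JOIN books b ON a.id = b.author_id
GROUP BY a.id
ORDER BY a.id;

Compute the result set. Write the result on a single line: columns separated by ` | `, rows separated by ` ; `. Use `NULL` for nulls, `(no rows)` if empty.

LEFT JOIN keeps every authors row; unmatched ones get NULL for books columns.
Group by authors.id and compute SUM(b.pages). SUM over an all-NULL group is NULL.
  5: ids {3, 11, 19, 30} → SUM(b.pages)=1994
  9: ids {1, 9, 23} → SUM(b.pages)=1490
  10: ids {12, 21, 25, 29, 34, 36, 41} → SUM(b.pages)=2412

Wren | 1994 ; Priya | 1490 ; Farid | 2412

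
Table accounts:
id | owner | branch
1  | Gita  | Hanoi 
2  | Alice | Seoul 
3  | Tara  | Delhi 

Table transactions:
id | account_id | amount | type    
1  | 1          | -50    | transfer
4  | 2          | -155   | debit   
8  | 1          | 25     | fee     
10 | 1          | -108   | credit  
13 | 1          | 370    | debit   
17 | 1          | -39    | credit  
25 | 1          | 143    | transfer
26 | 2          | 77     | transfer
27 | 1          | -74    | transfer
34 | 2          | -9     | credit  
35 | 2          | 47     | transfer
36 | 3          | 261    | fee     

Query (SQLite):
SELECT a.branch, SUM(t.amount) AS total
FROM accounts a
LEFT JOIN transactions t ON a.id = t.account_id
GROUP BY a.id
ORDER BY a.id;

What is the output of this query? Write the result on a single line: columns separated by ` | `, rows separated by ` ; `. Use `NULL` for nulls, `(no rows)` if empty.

LEFT JOIN keeps every accounts row; unmatched ones get NULL for transactions columns.
Group by accounts.id and compute SUM(t.amount). SUM over an all-NULL group is NULL.
  1: ids {1, 8, 10, 13, 17, 25, 27} → SUM(t.amount)=267
  2: ids {4, 26, 34, 35} → SUM(t.amount)=-40
  3: ids {36} → SUM(t.amount)=261

Hanoi | 267 ; Seoul | -40 ; Delhi | 261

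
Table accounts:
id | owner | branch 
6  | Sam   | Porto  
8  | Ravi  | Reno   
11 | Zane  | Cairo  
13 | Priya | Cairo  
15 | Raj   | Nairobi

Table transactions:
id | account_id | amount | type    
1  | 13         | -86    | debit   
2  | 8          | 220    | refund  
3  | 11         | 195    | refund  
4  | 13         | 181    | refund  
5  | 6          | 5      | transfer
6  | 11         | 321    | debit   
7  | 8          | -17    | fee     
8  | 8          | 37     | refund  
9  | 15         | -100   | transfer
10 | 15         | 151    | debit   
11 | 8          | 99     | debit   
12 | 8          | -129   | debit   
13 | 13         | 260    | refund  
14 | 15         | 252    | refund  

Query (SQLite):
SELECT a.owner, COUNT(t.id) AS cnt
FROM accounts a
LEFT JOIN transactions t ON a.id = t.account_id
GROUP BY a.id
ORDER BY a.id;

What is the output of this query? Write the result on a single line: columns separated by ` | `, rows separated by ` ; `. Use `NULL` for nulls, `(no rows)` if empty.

Sam | 1 ; Ravi | 5 ; Zane | 2 ; Priya | 3 ; Raj | 3

LEFT JOIN keeps every accounts row; unmatched ones get NULL for transactions columns.
Group by accounts.id and compute COUNT(t.id). COUNT(col) of an all-NULL group is 0.
  6: ids {5} → COUNT(t.id)=1
  8: ids {2, 7, 8, 11, 12} → COUNT(t.id)=5
  11: ids {3, 6} → COUNT(t.id)=2
  13: ids {1, 4, 13} → COUNT(t.id)=3
  15: ids {9, 10, 14} → COUNT(t.id)=3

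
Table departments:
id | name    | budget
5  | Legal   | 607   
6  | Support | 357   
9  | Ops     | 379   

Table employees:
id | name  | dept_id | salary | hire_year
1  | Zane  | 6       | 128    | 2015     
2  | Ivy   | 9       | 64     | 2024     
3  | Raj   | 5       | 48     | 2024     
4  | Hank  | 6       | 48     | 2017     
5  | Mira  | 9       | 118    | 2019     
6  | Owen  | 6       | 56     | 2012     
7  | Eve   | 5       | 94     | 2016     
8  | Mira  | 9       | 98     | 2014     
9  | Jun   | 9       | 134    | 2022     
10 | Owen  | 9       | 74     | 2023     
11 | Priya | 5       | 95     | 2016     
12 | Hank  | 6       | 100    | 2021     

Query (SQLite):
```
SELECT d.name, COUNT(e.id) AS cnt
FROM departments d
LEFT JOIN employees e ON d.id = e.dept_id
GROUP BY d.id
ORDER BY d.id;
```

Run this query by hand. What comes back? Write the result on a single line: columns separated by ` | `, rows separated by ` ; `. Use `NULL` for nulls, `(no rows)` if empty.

Legal | 3 ; Support | 4 ; Ops | 5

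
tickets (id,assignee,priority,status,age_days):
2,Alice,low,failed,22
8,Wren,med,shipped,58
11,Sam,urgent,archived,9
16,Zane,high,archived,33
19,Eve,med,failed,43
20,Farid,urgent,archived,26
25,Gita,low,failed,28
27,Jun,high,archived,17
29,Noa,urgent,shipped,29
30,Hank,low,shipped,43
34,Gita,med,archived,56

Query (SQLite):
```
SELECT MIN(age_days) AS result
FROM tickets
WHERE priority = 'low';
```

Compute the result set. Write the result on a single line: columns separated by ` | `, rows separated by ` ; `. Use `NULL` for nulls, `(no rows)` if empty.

Rows where priority='low' → age_days values: [22, 28, 43].
MIN of non-NULL values = 22.

22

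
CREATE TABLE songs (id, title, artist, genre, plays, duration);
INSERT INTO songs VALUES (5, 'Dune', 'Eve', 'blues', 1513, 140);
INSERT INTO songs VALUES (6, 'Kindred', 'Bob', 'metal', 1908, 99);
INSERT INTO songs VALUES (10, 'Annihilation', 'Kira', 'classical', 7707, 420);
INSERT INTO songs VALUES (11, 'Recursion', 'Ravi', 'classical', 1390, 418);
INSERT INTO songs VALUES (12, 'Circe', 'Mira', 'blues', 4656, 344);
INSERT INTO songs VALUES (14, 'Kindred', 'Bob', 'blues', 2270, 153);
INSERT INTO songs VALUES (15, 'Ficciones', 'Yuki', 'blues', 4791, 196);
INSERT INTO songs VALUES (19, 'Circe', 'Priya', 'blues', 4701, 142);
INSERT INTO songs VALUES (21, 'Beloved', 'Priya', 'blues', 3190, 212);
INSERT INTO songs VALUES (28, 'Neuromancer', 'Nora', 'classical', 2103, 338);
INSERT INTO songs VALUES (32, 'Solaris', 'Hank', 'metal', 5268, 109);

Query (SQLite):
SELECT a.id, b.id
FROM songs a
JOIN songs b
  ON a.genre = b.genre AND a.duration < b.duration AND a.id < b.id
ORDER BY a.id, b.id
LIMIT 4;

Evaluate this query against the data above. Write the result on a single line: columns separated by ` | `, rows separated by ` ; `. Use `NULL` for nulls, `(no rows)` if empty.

5 | 12 ; 5 | 14 ; 5 | 15 ; 5 | 19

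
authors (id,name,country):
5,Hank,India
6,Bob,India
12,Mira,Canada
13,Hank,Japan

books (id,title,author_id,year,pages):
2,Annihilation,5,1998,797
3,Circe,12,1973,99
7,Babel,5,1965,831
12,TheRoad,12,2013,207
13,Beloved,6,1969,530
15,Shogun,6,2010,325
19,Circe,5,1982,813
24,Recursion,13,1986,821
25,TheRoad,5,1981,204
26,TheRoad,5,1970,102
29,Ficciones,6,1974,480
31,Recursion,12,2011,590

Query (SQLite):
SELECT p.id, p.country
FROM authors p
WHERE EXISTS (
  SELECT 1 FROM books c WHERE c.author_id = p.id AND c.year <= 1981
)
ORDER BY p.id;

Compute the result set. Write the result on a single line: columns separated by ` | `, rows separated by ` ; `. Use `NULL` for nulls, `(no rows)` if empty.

5 | India ; 6 | India ; 12 | Canada

For each authors row, check whether any books with matching author_id has year <= 1981.
Keep rows where that is true.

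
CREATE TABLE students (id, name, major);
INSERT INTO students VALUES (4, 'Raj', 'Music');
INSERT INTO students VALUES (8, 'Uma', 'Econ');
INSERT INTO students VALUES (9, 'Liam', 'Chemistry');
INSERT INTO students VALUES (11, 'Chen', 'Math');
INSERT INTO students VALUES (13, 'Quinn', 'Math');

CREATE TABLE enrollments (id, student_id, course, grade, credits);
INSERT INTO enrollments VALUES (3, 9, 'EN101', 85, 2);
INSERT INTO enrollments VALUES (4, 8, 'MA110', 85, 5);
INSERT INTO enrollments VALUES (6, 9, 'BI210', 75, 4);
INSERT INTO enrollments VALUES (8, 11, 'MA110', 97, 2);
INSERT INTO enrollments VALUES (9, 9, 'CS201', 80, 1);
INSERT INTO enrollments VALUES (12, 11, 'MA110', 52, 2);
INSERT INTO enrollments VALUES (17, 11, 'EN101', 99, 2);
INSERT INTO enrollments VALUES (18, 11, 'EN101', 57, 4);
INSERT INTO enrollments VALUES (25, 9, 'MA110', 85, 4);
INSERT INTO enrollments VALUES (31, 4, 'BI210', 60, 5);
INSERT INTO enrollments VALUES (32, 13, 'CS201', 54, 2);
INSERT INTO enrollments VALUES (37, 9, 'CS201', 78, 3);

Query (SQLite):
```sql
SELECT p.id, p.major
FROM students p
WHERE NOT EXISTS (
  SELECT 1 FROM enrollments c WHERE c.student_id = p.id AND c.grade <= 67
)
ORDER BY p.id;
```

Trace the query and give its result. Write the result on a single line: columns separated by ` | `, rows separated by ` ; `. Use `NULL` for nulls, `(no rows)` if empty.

8 | Econ ; 9 | Chemistry

For each students row, check whether any enrollments with matching student_id has grade <= 67.
Keep rows where that is false.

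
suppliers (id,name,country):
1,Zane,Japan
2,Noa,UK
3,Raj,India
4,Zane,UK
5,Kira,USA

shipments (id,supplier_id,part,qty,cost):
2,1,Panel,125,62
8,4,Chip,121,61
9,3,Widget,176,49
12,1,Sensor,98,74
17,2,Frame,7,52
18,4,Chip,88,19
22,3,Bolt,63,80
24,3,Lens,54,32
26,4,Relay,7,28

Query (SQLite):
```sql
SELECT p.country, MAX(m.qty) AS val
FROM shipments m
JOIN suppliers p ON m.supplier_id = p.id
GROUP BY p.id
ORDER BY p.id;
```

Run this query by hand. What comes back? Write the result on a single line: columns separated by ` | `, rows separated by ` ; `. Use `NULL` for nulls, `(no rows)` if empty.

Japan | 125 ; UK | 7 ; India | 176 ; UK | 121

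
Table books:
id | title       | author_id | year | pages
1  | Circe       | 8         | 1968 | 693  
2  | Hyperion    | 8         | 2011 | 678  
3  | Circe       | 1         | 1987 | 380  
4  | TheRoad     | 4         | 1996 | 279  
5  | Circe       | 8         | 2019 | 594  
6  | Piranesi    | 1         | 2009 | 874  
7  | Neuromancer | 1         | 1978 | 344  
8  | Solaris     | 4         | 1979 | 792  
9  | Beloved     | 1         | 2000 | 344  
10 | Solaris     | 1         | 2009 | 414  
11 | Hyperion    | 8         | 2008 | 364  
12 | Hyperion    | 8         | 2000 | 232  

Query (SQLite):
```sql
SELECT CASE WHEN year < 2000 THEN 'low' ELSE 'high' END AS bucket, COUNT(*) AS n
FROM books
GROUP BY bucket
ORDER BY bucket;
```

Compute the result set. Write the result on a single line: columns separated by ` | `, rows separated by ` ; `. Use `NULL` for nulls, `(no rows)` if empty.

high | 7 ; low | 5

Bucket rows by year < 2000 → 'low' else 'high'; count each bucket.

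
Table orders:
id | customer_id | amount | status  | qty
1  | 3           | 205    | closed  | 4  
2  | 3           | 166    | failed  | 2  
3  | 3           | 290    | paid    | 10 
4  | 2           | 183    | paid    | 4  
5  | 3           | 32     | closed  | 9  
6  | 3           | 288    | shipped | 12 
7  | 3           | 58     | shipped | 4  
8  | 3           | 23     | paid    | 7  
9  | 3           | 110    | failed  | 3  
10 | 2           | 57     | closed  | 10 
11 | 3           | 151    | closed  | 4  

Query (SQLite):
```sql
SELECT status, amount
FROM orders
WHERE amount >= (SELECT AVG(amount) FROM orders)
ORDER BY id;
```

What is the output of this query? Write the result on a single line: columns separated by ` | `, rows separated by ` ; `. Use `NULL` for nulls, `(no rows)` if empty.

Scalar subquery: AVG(amount) over all orders rows = 142.090909 (≈; comparison uses full precision).
Keep rows where amount >= that value.

closed | 205 ; failed | 166 ; paid | 290 ; paid | 183 ; shipped | 288 ; closed | 151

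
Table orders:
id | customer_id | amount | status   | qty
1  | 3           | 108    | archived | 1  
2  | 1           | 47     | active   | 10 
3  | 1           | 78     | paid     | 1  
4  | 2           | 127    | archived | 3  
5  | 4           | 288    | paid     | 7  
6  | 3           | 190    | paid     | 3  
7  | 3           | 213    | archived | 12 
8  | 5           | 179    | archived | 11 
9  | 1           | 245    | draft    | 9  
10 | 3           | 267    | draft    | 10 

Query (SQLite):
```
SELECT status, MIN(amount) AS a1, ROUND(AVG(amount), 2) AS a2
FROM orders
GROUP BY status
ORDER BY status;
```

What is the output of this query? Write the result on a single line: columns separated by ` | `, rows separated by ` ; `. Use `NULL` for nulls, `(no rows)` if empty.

active | 47 | 47 ; archived | 108 | 156.75 ; draft | 245 | 256 ; paid | 78 | 185.33

Group orders by status.
Per group compute: MIN(amount), ROUND(AVG(amount), 2).
  active: ids {2} → MIN(amount)=47, ROUND(AVG(amount), 2)=47
  archived: ids {1, 4, 7, 8} → MIN(amount)=108, ROUND(AVG(amount), 2)=156.75
  draft: ids {9, 10} → MIN(amount)=245, ROUND(AVG(amount), 2)=256
  paid: ids {3, 5, 6} → MIN(amount)=78, ROUND(AVG(amount), 2)=185.33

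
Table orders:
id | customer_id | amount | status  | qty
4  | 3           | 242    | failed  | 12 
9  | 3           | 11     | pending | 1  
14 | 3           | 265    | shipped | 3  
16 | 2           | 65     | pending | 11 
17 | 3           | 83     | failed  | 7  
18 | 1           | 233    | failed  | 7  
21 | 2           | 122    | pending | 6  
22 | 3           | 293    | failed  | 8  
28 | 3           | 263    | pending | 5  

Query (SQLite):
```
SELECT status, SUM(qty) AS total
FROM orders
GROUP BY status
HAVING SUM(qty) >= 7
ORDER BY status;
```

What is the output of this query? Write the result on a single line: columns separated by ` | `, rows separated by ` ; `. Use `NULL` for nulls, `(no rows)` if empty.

failed | 34 ; pending | 23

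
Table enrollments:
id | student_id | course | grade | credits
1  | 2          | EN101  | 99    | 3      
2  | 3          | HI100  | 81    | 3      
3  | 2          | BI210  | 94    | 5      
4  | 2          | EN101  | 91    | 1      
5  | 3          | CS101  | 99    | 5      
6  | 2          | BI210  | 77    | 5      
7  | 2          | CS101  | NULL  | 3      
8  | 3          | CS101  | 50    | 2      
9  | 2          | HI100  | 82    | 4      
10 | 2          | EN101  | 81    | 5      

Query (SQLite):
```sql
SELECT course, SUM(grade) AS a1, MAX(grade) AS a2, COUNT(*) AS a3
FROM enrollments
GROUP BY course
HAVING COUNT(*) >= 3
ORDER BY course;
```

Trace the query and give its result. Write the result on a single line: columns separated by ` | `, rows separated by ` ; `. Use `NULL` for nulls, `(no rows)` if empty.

CS101 | 149 | 99 | 3 ; EN101 | 271 | 99 | 3

Group enrollments by course.
Per group compute: SUM(grade), MAX(grade), COUNT(*).
HAVING: drop groups with fewer than 3 rows.
  BI210: ids {3, 6} → SUM(grade)=171, MAX(grade)=94, COUNT(*)=2
  CS101: ids {5, 7, 8} → SUM(grade)=149, MAX(grade)=99, COUNT(*)=3
  EN101: ids {1, 4, 10} → SUM(grade)=271, MAX(grade)=99, COUNT(*)=3
  HI100: ids {2, 9} → SUM(grade)=163, MAX(grade)=82, COUNT(*)=2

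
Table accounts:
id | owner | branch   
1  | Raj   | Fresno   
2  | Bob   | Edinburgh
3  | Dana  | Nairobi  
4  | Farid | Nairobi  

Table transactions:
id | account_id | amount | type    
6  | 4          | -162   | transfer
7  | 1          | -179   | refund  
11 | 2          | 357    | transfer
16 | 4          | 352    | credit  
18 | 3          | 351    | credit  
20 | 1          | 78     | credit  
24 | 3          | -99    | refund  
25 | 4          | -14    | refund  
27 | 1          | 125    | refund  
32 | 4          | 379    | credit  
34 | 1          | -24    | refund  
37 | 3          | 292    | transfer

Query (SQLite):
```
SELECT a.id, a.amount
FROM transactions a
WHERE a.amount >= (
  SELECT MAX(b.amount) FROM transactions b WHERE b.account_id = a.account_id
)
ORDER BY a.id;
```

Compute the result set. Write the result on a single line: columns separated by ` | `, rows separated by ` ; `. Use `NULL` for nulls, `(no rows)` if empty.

11 | 357 ; 18 | 351 ; 27 | 125 ; 32 | 379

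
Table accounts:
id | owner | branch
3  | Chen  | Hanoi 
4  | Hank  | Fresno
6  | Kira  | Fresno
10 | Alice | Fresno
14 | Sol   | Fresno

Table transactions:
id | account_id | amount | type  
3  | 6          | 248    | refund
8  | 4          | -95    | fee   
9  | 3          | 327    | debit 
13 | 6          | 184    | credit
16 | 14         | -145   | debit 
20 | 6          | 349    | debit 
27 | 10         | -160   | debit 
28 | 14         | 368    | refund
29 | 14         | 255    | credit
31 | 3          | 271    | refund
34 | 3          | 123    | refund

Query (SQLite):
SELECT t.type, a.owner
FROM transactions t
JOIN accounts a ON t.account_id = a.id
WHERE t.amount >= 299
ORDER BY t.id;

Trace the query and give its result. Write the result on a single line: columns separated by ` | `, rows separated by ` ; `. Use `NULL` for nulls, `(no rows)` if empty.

debit | Chen ; debit | Kira ; refund | Sol

Each transactions row matches the accounts row where account_id = accounts.id.
Then keep rows with t.amount >= 299.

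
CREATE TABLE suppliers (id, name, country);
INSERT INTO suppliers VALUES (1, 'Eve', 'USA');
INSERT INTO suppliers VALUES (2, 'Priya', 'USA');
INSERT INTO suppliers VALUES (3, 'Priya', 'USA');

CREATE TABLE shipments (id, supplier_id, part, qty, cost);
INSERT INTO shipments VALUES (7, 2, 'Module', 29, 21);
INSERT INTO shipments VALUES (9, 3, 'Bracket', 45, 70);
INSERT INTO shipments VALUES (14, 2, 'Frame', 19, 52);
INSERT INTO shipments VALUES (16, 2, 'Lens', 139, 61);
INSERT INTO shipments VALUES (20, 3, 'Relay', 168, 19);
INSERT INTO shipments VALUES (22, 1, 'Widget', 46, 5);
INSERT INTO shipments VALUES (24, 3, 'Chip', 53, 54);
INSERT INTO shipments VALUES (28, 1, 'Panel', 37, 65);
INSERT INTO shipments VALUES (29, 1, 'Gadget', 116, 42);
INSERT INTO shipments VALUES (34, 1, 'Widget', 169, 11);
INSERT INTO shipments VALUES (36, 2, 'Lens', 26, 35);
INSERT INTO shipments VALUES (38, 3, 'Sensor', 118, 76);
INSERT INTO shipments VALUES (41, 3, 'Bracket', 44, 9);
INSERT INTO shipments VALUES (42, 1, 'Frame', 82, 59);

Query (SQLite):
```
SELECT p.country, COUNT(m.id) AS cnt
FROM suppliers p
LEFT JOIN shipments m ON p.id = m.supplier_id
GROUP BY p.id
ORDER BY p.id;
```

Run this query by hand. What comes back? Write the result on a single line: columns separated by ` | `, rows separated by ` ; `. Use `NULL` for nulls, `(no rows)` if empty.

USA | 5 ; USA | 4 ; USA | 5

LEFT JOIN keeps every suppliers row; unmatched ones get NULL for shipments columns.
Group by suppliers.id and compute COUNT(m.id). COUNT(col) of an all-NULL group is 0.
  1: ids {22, 28, 29, 34, 42} → COUNT(m.id)=5
  2: ids {7, 14, 16, 36} → COUNT(m.id)=4
  3: ids {9, 20, 24, 38, 41} → COUNT(m.id)=5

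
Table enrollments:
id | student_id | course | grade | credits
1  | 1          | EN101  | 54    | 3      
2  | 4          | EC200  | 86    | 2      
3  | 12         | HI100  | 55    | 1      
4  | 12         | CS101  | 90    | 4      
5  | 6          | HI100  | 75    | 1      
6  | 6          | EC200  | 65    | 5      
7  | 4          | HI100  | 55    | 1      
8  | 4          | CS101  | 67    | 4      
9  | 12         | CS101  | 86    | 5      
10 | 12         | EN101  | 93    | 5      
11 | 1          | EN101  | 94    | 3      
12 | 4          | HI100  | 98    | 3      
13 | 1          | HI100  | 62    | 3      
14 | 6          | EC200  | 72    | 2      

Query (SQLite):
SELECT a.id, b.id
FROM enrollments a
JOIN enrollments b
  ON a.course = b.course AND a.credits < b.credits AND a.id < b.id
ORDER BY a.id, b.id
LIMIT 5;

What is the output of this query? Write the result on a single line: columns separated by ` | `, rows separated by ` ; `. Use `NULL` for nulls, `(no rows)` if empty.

1 | 10 ; 2 | 6 ; 3 | 12 ; 3 | 13 ; 4 | 9

Pairs (a,b) with same course, a.credits < b.credits, a.id < b.id.
course groups: CS101:{4,8,9} EC200:{2,6,14} EN101:{1,10,11} HI100:{3,5,7,12,13}
Ordered by (a.id, b.id); first 5.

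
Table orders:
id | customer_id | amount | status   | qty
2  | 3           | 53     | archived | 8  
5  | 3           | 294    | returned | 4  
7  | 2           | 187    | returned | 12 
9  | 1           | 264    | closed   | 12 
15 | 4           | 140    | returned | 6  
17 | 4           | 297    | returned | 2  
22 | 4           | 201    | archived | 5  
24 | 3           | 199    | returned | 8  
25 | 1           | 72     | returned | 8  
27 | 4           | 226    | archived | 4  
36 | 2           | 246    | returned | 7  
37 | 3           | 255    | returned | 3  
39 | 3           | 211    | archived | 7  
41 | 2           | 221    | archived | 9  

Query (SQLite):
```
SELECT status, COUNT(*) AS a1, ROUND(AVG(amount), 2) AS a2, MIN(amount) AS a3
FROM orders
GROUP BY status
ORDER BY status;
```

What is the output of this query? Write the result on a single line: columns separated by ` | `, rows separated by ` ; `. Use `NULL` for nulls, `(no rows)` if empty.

Group orders by status.
Per group compute: COUNT(*), ROUND(AVG(amount), 2), MIN(amount).
  archived: ids {2, 22, 27, 39, 41} → COUNT(*)=5, ROUND(AVG(amount), 2)=182.4, MIN(amount)=53
  closed: ids {9} → COUNT(*)=1, ROUND(AVG(amount), 2)=264, MIN(amount)=264
  returned: ids {5, 7, 15, 17, 24, 25, 36, 37} → COUNT(*)=8, ROUND(AVG(amount), 2)=211.25, MIN(amount)=72

archived | 5 | 182.4 | 53 ; closed | 1 | 264 | 264 ; returned | 8 | 211.25 | 72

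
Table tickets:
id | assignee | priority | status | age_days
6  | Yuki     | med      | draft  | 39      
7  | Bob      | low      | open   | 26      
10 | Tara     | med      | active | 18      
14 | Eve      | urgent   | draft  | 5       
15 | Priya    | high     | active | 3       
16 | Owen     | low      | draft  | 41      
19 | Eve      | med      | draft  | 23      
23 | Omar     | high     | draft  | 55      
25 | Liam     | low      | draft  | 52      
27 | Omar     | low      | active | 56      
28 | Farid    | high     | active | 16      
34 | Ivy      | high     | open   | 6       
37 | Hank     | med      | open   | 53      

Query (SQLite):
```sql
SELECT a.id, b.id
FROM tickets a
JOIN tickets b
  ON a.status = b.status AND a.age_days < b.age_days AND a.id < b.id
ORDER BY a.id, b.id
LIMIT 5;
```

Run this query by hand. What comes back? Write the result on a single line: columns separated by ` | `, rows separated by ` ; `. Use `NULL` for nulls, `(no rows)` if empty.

6 | 16 ; 6 | 23 ; 6 | 25 ; 7 | 37 ; 10 | 27

Pairs (a,b) with same status, a.age_days < b.age_days, a.id < b.id.
status groups: active:{10,15,27,28} draft:{6,14,16,19,23,25} open:{7,34,37}
Ordered by (a.id, b.id); first 5.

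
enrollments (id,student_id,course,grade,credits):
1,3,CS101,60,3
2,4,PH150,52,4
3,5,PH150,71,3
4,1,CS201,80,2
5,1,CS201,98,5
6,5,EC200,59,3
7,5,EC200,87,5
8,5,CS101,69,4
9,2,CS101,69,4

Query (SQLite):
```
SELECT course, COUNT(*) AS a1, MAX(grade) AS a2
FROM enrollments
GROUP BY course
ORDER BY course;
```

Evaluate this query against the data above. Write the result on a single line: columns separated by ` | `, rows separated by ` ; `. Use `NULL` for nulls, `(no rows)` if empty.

Group enrollments by course.
Per group compute: COUNT(*), MAX(grade).
  CS101: ids {1, 8, 9} → COUNT(*)=3, MAX(grade)=69
  CS201: ids {4, 5} → COUNT(*)=2, MAX(grade)=98
  EC200: ids {6, 7} → COUNT(*)=2, MAX(grade)=87
  PH150: ids {2, 3} → COUNT(*)=2, MAX(grade)=71

CS101 | 3 | 69 ; CS201 | 2 | 98 ; EC200 | 2 | 87 ; PH150 | 2 | 71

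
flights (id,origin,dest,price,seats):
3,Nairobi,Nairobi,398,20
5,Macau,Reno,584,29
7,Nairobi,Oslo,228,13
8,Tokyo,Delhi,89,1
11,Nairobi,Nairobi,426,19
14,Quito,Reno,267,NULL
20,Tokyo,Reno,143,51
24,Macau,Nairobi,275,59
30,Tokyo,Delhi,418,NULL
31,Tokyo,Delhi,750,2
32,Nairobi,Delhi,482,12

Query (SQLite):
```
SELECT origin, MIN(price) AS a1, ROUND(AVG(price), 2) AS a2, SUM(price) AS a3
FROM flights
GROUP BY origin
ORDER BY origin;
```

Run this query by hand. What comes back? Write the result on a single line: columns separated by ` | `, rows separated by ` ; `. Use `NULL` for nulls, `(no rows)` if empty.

Group flights by origin.
Per group compute: MIN(price), ROUND(AVG(price), 2), SUM(price).
  Macau: ids {5, 24} → MIN(price)=275, ROUND(AVG(price), 2)=429.5, SUM(price)=859
  Nairobi: ids {3, 7, 11, 32} → MIN(price)=228, ROUND(AVG(price), 2)=383.5, SUM(price)=1534
  Quito: ids {14} → MIN(price)=267, ROUND(AVG(price), 2)=267, SUM(price)=267
  Tokyo: ids {8, 20, 30, 31} → MIN(price)=89, ROUND(AVG(price), 2)=350, SUM(price)=1400

Macau | 275 | 429.5 | 859 ; Nairobi | 228 | 383.5 | 1534 ; Quito | 267 | 267 | 267 ; Tokyo | 89 | 350 | 1400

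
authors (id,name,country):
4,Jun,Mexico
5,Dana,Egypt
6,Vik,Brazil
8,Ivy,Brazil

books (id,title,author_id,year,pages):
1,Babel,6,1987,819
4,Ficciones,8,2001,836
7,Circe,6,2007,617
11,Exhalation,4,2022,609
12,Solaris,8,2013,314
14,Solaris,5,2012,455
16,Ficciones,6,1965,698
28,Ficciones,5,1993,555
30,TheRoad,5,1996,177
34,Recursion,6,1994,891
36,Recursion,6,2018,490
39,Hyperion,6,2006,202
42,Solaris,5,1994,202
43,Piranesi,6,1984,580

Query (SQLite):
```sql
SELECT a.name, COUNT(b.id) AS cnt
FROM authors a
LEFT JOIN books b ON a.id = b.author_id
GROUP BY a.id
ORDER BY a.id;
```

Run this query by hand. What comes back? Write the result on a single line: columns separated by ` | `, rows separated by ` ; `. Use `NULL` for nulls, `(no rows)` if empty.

LEFT JOIN keeps every authors row; unmatched ones get NULL for books columns.
Group by authors.id and compute COUNT(b.id). COUNT(col) of an all-NULL group is 0.
  4: ids {11} → COUNT(b.id)=1
  5: ids {14, 28, 30, 42} → COUNT(b.id)=4
  6: ids {1, 7, 16, 34, 36, 39, 43} → COUNT(b.id)=7
  8: ids {4, 12} → COUNT(b.id)=2

Jun | 1 ; Dana | 4 ; Vik | 7 ; Ivy | 2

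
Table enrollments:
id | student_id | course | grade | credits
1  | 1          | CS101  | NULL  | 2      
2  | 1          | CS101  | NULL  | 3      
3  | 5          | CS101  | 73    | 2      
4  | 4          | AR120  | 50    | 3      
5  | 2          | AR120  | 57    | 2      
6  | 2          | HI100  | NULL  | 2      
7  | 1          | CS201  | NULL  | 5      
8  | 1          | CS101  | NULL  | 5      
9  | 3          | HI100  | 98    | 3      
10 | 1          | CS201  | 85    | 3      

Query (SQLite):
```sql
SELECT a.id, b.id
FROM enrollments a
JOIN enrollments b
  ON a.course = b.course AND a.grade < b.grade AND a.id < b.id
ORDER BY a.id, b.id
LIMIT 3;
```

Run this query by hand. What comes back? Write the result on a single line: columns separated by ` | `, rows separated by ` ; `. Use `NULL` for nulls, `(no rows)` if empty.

Pairs (a,b) with same course, a.grade < b.grade, a.id < b.id.
course groups: AR120:{4,5} CS101:{1,2,3,8} CS201:{7,10} HI100:{6,9}
Ordered by (a.id, b.id); first 3.

4 | 5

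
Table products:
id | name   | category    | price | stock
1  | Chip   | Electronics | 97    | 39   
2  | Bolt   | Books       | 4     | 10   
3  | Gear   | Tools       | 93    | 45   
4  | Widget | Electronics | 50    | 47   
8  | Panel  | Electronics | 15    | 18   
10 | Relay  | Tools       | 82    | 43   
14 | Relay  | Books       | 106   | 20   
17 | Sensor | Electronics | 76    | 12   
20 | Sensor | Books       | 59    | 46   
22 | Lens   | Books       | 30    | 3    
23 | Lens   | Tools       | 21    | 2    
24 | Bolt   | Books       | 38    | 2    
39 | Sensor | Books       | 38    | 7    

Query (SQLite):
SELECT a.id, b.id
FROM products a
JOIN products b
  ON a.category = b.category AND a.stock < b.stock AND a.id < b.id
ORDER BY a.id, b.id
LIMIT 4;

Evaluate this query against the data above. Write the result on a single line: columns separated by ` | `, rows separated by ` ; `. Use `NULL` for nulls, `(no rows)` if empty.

1 | 4 ; 2 | 14 ; 2 | 20 ; 14 | 20

Pairs (a,b) with same category, a.stock < b.stock, a.id < b.id.
category groups: Books:{2,14,20,22,24,39} Electronics:{1,4,8,17} Tools:{3,10,23}
Ordered by (a.id, b.id); first 4.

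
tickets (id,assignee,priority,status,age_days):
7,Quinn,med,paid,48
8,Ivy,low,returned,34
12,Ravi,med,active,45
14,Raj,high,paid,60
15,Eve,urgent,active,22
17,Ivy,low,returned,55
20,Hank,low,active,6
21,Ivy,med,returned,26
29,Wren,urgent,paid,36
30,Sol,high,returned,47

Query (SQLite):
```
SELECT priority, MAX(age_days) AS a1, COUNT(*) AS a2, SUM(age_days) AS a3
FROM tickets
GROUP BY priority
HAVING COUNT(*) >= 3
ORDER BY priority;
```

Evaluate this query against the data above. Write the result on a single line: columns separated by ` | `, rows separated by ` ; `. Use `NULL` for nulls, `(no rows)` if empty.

Group tickets by priority.
Per group compute: MAX(age_days), COUNT(*), SUM(age_days).
HAVING: drop groups with fewer than 3 rows.
  high: ids {14, 30} → MAX(age_days)=60, COUNT(*)=2, SUM(age_days)=107
  low: ids {8, 17, 20} → MAX(age_days)=55, COUNT(*)=3, SUM(age_days)=95
  med: ids {7, 12, 21} → MAX(age_days)=48, COUNT(*)=3, SUM(age_days)=119
  urgent: ids {15, 29} → MAX(age_days)=36, COUNT(*)=2, SUM(age_days)=58

low | 55 | 3 | 95 ; med | 48 | 3 | 119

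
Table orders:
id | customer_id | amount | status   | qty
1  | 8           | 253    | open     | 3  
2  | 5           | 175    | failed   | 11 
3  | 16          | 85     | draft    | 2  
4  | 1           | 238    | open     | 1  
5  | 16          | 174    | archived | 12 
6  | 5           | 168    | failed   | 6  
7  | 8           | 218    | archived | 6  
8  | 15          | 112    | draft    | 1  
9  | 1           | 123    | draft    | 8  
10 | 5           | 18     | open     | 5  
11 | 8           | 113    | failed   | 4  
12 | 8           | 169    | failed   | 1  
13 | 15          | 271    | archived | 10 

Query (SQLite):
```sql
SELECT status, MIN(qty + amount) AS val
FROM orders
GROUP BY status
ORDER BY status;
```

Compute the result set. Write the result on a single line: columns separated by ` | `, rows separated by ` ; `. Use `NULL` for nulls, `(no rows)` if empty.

For each row compute qty + amount.
Group by status; take MIN of the expression per group.
  archived: ids {5, 7, 13} → MIN(qty + amount)=186
  draft: ids {3, 8, 9} → MIN(qty + amount)=87
  failed: ids {2, 6, 11, 12} → MIN(qty + amount)=117
  open: ids {1, 4, 10} → MIN(qty + amount)=23

archived | 186 ; draft | 87 ; failed | 117 ; open | 23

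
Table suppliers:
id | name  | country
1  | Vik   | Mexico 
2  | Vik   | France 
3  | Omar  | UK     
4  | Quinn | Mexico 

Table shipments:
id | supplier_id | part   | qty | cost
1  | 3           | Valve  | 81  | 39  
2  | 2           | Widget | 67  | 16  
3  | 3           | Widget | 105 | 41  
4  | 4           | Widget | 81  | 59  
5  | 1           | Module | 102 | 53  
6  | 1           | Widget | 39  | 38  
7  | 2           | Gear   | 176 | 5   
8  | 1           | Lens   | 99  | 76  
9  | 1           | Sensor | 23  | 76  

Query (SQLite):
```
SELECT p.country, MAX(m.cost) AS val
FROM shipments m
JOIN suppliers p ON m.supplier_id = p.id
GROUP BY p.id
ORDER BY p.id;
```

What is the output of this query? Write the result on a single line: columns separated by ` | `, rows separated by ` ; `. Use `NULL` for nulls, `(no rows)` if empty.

Mexico | 76 ; France | 16 ; UK | 41 ; Mexico | 59

Join each shipments row to its suppliers via supplier_id.
Group joined rows by suppliers.id; compute MAX(m.cost) per group.
  1: ids {5, 6, 8, 9} → MAX(m.cost)=76
  2: ids {2, 7} → MAX(m.cost)=16
  3: ids {1, 3} → MAX(m.cost)=41
  4: ids {4} → MAX(m.cost)=59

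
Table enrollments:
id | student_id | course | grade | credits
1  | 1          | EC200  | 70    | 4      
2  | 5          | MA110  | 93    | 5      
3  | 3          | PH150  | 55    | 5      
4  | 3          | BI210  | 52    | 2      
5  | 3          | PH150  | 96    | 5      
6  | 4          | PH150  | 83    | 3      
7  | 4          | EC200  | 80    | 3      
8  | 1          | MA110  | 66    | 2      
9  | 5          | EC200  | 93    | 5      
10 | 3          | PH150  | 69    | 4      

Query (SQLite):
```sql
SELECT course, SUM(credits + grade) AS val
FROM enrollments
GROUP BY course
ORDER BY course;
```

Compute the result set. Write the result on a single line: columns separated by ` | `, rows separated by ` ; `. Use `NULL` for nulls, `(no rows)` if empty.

For each row compute credits + grade.
Group by course; take SUM of the expression per group.
  BI210: ids {4} → SUM(credits + grade)=54
  EC200: ids {1, 7, 9} → SUM(credits + grade)=255
  MA110: ids {2, 8} → SUM(credits + grade)=166
  PH150: ids {3, 5, 6, 10} → SUM(credits + grade)=320

BI210 | 54 ; EC200 | 255 ; MA110 | 166 ; PH150 | 320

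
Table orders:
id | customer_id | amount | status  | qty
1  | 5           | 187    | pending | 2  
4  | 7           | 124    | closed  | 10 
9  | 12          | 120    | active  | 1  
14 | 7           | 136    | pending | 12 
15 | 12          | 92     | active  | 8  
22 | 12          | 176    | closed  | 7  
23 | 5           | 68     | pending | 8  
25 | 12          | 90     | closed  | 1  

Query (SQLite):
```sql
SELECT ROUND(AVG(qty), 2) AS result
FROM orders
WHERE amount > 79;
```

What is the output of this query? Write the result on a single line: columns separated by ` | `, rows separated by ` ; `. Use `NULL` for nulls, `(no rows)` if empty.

5.86

Rows where amount > 79 → qty values: [2, 10, 1, 12, 8, 7, 1].
AVG = 41 / 7 (rounded to 2 dp).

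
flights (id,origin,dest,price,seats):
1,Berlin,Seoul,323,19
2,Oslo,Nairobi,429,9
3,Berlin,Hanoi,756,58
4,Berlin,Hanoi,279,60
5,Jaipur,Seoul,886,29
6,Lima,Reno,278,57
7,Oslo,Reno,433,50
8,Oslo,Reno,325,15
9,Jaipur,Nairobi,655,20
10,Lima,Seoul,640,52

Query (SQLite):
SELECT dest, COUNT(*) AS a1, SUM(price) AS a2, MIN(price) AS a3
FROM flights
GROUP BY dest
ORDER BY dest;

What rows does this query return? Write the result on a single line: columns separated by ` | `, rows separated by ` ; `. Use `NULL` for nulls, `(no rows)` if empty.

Hanoi | 2 | 1035 | 279 ; Nairobi | 2 | 1084 | 429 ; Reno | 3 | 1036 | 278 ; Seoul | 3 | 1849 | 323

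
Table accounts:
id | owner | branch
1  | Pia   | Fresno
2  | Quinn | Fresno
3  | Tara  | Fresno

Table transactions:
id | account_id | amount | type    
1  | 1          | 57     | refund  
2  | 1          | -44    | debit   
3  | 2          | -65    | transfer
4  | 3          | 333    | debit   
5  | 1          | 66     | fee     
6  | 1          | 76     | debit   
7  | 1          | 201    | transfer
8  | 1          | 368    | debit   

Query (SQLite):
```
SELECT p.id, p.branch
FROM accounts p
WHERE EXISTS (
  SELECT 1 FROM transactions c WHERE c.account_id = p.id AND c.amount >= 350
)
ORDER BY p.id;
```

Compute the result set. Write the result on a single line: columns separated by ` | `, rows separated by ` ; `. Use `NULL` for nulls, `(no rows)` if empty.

For each accounts row, check whether any transactions with matching account_id has amount >= 350.
Keep rows where that is true.

1 | Fresno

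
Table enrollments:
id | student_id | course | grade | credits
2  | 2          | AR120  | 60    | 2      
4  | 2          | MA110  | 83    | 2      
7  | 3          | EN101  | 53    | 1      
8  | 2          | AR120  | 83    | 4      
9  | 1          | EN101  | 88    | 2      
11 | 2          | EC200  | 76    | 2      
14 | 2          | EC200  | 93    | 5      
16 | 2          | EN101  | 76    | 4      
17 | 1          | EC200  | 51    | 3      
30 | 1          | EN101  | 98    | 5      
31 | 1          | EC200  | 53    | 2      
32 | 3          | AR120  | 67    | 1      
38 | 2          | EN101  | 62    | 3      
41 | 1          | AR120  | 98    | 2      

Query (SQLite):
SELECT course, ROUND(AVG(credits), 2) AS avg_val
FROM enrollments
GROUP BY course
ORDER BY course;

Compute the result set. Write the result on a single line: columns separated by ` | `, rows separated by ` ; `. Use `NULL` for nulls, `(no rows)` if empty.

AR120 | 2.25 ; EC200 | 3 ; EN101 | 3 ; MA110 | 2

Partition enrollments by course; compute ROUND(AVG(credits), 2) within each group.
  AR120: ids {2, 8, 32, 41} → ROUND(AVG(credits), 2)=2.25
  EC200: ids {11, 14, 17, 31} → ROUND(AVG(credits), 2)=3
  EN101: ids {7, 9, 16, 30, 38} → ROUND(AVG(credits), 2)=3
  MA110: ids {4} → ROUND(AVG(credits), 2)=2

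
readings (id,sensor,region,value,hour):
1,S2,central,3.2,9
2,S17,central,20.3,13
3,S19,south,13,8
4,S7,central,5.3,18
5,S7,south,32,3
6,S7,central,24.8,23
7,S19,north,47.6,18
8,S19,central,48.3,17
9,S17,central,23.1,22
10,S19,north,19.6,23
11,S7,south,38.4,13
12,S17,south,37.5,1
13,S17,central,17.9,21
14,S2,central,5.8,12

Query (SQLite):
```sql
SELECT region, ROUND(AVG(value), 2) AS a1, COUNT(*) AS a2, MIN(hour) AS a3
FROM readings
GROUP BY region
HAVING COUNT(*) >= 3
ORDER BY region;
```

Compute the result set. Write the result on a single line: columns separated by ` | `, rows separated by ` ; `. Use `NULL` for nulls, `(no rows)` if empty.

central | 18.59 | 8 | 9 ; south | 30.23 | 4 | 1

Group readings by region.
Per group compute: ROUND(AVG(value), 2), COUNT(*), MIN(hour).
HAVING: drop groups with fewer than 3 rows.
  central: ids {1, 2, 4, 6, 8, 9, 13, 14} → ROUND(AVG(value), 2)=18.59, COUNT(*)=8, MIN(hour)=9
  north: ids {7, 10} → ROUND(AVG(value), 2)=33.6, COUNT(*)=2, MIN(hour)=18
  south: ids {3, 5, 11, 12} → ROUND(AVG(value), 2)=30.23, COUNT(*)=4, MIN(hour)=1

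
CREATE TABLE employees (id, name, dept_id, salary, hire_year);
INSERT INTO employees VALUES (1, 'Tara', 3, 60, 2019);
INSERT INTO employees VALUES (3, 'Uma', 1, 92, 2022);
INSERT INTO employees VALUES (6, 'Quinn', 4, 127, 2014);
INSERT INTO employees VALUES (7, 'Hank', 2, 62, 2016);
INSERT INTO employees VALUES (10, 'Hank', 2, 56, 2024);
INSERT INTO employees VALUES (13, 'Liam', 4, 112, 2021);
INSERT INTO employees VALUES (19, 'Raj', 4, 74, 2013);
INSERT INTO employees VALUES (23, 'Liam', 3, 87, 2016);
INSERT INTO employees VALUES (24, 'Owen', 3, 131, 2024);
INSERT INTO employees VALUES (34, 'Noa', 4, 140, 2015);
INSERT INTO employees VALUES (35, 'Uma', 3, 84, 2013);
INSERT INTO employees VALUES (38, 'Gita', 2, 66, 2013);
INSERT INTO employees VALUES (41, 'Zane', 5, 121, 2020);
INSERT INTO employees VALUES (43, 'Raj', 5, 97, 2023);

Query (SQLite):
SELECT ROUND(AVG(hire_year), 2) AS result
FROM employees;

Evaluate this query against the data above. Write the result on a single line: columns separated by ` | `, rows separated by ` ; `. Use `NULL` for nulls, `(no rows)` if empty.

All hire_year values: [2019, 2022, 2014, 2016, 2024, 2021, 2013, 2016, 2024, 2015, 2013, 2013, 2020, 2023].
AVG = 28253 / 14 (rounded to 2 dp).

2018.07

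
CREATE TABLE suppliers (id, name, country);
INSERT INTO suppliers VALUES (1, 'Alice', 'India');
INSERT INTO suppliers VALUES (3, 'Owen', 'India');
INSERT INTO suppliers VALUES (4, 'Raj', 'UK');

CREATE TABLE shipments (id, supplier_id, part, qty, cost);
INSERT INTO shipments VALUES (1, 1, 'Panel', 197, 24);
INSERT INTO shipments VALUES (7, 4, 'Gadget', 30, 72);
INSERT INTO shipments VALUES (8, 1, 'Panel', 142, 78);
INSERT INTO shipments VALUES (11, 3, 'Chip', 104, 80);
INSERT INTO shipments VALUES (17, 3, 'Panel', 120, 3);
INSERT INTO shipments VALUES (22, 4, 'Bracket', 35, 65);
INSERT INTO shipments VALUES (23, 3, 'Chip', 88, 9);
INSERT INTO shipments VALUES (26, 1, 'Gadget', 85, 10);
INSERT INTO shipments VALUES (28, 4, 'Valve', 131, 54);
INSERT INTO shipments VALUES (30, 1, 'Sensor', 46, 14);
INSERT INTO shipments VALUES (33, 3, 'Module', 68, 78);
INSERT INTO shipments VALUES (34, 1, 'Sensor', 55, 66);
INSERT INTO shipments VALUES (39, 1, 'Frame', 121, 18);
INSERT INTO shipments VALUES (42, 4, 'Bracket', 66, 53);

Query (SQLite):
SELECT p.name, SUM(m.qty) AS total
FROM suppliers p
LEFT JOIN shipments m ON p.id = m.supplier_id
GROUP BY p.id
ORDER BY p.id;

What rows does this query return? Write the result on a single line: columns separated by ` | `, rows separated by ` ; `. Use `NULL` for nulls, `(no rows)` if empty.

Alice | 646 ; Owen | 380 ; Raj | 262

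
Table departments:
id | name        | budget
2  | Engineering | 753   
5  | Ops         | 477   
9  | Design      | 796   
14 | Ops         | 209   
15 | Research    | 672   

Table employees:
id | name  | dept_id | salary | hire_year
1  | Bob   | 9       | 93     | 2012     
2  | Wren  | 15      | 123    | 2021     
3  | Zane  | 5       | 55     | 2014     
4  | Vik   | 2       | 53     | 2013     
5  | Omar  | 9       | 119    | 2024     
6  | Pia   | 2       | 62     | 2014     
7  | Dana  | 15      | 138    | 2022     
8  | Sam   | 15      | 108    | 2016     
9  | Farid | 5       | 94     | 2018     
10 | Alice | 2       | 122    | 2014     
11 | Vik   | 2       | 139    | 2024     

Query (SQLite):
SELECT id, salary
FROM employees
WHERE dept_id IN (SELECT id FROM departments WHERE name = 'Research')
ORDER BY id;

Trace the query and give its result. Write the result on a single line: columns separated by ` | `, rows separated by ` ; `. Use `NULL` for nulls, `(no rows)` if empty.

2 | 123 ; 7 | 138 ; 8 | 108

Inner query: departments.id where name = 'Research'.
Outer: keep employees rows whose dept_id is in that set.
Inner query → {15}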